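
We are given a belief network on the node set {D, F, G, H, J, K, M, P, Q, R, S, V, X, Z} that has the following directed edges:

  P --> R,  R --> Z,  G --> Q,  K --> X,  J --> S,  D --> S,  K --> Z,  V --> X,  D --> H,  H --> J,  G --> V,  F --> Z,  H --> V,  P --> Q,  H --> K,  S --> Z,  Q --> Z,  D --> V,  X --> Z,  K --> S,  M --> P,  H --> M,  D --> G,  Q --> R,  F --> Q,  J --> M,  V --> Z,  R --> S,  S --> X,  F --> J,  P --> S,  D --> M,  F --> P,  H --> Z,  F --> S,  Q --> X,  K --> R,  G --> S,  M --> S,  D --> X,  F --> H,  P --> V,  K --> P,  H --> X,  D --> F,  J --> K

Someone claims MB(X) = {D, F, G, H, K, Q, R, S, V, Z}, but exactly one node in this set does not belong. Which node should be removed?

Parents of X: D, H, K, Q, S, V.
Children of X: Z.
Other parents of X's children:
  Z's other parents are F, H, K, Q, R, S, V.
MB(X) = {D, F, H, K, Q, R, S, V, Z}.
G is neither a parent, child, nor co-parent of X, so it does not belong.

G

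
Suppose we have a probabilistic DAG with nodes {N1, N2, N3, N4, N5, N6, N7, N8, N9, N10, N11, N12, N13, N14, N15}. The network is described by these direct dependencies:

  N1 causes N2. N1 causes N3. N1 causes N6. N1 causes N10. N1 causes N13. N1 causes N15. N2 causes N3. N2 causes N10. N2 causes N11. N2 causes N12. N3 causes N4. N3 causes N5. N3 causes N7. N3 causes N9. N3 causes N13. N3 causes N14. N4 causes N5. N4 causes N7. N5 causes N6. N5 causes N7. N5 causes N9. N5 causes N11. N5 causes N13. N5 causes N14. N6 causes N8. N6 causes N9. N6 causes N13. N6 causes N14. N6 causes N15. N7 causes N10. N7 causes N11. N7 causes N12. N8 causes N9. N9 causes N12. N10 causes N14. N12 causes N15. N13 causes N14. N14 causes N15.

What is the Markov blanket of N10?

{N1, N2, N3, N5, N6, N7, N13, N14}

Children of N10: N14.
Pa(N10) = {N1, N2, N7}.
For each child, the remaining parents (spouses of N10):
  parents(N14) \ {N10} = {N3, N5, N6, N13}.
Taking the union gives {N1, N2, N3, N5, N6, N7, N13, N14}.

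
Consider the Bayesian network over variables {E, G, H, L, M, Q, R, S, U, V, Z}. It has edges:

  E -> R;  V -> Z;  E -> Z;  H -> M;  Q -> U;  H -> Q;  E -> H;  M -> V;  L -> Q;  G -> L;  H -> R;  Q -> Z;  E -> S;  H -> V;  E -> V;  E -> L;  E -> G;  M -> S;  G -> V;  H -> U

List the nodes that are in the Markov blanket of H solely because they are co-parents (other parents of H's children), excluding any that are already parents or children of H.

Children of H: M, Q, R, U, V.
  M has no other parent.
  parents(Q) \ {H} = {L}.
  parents(R) \ {H} = {E}.
  parents(U) \ {H} = {Q}.
  V also has parents E, G, M.
Excluding nodes already adjacent to H (E, M, Q, R, U, V), the co-parent-only contribution is {G, L}.

{G, L}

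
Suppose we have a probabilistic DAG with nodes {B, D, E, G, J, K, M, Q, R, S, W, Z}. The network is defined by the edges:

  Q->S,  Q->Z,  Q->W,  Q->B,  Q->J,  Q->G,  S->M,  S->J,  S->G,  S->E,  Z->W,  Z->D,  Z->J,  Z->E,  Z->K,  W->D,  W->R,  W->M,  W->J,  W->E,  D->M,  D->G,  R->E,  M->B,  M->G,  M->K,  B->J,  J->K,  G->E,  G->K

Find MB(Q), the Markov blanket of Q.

{B, D, G, J, M, S, W, Z}

Q has no parents.
Q has children B, G, J, S, W, Z.
For each child, the remaining parents (spouses of Q):
  S: no additional parents.
  Z has no other parent.
  W also has parent Z.
  parents(B) \ {Q} = {M}.
  parents(J) \ {Q} = {B, S, W, Z}.
  G also has parents D, M, S.
So the Markov blanket of Q is {B, D, G, J, M, S, W, Z}.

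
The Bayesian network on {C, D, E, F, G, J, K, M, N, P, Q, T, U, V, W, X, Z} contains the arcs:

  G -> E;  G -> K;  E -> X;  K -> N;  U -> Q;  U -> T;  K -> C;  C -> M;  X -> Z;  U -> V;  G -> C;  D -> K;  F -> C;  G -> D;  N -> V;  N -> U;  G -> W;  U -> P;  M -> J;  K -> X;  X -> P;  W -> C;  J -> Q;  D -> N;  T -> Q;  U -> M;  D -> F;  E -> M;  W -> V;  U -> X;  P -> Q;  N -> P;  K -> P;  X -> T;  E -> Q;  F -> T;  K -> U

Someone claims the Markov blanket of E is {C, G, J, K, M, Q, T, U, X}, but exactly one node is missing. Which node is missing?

P

Pa(E) = {G}.
E's children: M, Q, X.
For each child, the remaining parents (spouses of E):
  X's other parents are K, U.
  M's other parents are C, U.
  Q also has parents J, P, T, U.
MB(E) = {C, G, J, K, M, P, Q, T, U, X}.
Comparing with the claimed set, P is missing.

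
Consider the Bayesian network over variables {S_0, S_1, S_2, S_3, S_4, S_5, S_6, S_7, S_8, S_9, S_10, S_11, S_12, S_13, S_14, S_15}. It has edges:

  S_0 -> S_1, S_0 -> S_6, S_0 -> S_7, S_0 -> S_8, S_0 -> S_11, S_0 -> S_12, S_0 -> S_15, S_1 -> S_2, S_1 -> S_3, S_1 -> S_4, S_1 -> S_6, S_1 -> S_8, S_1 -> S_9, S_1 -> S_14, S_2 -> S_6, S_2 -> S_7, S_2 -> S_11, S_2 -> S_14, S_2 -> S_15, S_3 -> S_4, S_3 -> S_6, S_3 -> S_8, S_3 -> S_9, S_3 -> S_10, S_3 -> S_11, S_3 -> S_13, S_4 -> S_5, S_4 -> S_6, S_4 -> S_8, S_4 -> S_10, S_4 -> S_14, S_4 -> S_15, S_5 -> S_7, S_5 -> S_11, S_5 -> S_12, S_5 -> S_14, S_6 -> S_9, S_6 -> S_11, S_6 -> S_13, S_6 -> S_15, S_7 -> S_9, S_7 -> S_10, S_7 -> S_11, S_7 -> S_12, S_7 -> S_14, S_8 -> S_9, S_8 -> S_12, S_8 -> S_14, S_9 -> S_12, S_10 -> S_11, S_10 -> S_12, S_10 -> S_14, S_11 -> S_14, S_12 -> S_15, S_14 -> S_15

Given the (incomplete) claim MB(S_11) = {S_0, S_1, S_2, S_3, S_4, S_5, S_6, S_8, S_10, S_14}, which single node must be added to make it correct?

Recall MB(v) = parents ∪ children ∪ spouses, where spouses are the other parents of v's children.
Pa(S_11) = {S_0, S_2, S_3, S_5, S_6, S_7, S_10}.
S_11 has child S_14.
Co-parents of S_11 (other parents of its children):
  parents(S_14) \ {S_11} = {S_1, S_2, S_4, S_5, S_7, S_8, S_10}.
MB(S_11) = {S_0, S_1, S_2, S_3, S_4, S_5, S_6, S_7, S_8, S_10, S_14}.
Comparing with the claimed set, S_7 is missing.

S_7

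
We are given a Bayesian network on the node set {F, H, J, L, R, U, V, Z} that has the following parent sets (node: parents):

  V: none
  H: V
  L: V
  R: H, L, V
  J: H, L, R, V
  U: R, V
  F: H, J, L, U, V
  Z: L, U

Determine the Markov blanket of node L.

Recall MB(v) = parents ∪ children ∪ spouses, where spouses are the other parents of v's children.
Parents of L: V.
Children of L: F, J, R, Z.
Co-parents of L (other parents of its children):
  R: H, V
  J: H, R, V
  F: H, J, U, V
  Z: U
Union: {V} ∪ {F, J, R, Z} ∪ {H, J, R, U, V} = {F, H, J, R, U, V, Z}.

{F, H, J, R, U, V, Z}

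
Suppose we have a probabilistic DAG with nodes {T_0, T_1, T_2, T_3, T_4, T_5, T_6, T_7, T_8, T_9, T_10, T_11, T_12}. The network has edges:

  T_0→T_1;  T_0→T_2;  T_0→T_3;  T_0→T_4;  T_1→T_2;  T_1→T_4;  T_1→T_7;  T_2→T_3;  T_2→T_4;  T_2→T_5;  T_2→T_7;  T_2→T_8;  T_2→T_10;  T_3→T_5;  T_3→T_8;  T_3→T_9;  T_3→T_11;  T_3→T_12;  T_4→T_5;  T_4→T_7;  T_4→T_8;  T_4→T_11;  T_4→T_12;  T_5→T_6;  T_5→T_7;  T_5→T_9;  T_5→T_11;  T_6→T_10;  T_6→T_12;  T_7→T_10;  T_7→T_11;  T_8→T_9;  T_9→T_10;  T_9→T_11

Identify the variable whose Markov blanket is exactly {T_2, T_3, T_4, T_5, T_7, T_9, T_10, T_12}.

The target node must have every member of {T_2, T_3, T_4, T_5, T_7, T_9, T_10, T_12} as a parent, child, or co-parent, and no others.
Parents of T_6: T_5; children: T_10, T_12; co-parents: T_2, T_3, T_4, T_7, T_9.
These exactly cover the given set, so the node is T_6.

T_6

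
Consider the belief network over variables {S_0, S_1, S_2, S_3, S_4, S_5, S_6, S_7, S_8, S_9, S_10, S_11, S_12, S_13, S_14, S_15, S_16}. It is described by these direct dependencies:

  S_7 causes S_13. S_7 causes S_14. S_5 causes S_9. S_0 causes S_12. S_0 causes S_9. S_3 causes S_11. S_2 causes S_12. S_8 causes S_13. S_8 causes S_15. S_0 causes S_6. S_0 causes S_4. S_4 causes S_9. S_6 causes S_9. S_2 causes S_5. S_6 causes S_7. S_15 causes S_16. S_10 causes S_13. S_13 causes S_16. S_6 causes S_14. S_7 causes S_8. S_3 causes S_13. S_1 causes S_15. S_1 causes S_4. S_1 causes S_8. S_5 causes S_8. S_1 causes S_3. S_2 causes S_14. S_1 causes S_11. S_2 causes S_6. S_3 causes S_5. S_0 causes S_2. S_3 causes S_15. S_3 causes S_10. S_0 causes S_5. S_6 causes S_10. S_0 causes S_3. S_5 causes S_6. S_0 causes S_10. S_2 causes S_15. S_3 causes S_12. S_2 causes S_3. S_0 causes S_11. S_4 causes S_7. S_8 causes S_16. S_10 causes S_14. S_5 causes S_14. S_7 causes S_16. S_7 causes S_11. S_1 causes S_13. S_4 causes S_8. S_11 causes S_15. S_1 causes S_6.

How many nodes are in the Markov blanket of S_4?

7

S_4's parents: S_0, S_1.
Ch(S_4) = {S_7, S_8, S_9}.
Parents of each child, excluding S_4:
  parents(S_7) \ {S_4} = {S_6}.
  S_8's other parents are S_1, S_5, S_7.
  parents(S_9) \ {S_4} = {S_0, S_5, S_6}.
MB(S_4) = {S_0, S_1, S_5, S_6, S_7, S_8, S_9}, which has 7 nodes.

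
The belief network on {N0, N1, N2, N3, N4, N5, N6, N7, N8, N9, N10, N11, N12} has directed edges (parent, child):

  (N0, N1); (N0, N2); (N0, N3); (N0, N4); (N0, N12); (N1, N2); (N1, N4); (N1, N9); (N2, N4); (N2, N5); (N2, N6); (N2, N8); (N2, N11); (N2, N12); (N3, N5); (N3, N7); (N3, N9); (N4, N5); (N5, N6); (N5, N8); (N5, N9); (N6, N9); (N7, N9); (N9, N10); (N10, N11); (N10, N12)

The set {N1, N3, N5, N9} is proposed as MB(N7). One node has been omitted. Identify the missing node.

N6

N7's children: N9.
N7 has parent N3.
For each child, the remaining parents (spouses of N7):
  N9: N1, N3, N5, N6
MB(N7) = {N1, N3, N5, N6, N9}.
Comparing with the claimed set, N6 is missing.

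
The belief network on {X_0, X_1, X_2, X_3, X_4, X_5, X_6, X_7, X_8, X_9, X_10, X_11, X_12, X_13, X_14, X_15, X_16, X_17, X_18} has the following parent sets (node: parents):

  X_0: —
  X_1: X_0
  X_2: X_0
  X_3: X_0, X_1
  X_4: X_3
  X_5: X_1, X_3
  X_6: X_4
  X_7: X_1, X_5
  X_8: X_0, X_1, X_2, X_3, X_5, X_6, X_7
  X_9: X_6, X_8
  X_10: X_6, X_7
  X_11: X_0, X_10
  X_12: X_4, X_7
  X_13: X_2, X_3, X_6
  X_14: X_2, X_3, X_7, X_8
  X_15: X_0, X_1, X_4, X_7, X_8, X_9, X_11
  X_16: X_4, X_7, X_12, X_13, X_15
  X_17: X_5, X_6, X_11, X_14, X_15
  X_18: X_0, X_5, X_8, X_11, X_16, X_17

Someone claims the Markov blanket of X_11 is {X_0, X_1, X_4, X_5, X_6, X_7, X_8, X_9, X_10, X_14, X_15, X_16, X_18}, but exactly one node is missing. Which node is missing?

X_11's parents: X_0, X_10.
Children of X_11: X_15, X_17, X_18.
Parents of each child, excluding X_11:
  X_15 also has parents X_0, X_1, X_4, X_7, X_8, X_9.
  X_17's other parents are X_5, X_6, X_14, X_15.
  parents(X_18) \ {X_11} = {X_0, X_5, X_8, X_16, X_17}.
MB(X_11) = {X_0, X_1, X_4, X_5, X_6, X_7, X_8, X_9, X_10, X_14, X_15, X_16, X_17, X_18}.
Comparing with the claimed set, X_17 is missing.

X_17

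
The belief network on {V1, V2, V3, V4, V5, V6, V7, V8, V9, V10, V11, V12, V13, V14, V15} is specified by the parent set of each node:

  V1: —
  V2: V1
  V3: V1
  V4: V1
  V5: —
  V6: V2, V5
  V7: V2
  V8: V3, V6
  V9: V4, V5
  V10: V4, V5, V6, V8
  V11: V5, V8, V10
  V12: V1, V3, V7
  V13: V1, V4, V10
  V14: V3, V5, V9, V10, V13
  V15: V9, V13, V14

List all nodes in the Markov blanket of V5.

{V2, V3, V4, V6, V8, V9, V10, V11, V13, V14}

Ch(V5) = {V6, V9, V10, V11, V14}.
V5's parents: none.
Parents of each child, excluding V5:
  V6: V2
  V9: V4
  V10: V4, V6, V8
  V11: V8, V10
  V14: V3, V9, V10, V13
MB(V5) = {V2, V3, V4, V6, V8, V9, V10, V11, V13, V14}.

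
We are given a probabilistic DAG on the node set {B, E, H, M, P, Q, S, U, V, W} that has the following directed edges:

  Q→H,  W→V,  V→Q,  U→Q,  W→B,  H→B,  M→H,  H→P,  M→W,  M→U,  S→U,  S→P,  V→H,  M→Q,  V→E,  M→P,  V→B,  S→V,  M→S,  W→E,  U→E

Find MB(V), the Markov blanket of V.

Pa(V) = {S, W}.
V has children B, E, H, Q.
Parents of each child, excluding V:
  parents(Q) \ {V} = {M, U}.
  parents(H) \ {V} = {M, Q}.
  B's other parents are H, W.
  E also has parents U, W.
MB(V) = {B, E, H, M, Q, S, U, W}.

{B, E, H, M, Q, S, U, W}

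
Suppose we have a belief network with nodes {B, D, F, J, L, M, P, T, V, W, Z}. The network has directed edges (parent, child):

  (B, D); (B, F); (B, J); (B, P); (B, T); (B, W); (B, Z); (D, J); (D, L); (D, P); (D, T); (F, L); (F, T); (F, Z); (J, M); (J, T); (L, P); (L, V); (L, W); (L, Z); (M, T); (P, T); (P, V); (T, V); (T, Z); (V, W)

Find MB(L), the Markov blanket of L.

By definition, MB(L) is built from L's parents, L's children, and the co-parents of L.
Pa(L) = {D, F}.
Ch(L) = {P, V, W, Z}.
Co-parents of L (other parents of its children):
  P: B, D
  V: P, T
  W: B, V
  Z: B, F, T
Union: {D, F} ∪ {P, V, W, Z} ∪ {B, D, F, P, T, V} = {B, D, F, P, T, V, W, Z}.

{B, D, F, P, T, V, W, Z}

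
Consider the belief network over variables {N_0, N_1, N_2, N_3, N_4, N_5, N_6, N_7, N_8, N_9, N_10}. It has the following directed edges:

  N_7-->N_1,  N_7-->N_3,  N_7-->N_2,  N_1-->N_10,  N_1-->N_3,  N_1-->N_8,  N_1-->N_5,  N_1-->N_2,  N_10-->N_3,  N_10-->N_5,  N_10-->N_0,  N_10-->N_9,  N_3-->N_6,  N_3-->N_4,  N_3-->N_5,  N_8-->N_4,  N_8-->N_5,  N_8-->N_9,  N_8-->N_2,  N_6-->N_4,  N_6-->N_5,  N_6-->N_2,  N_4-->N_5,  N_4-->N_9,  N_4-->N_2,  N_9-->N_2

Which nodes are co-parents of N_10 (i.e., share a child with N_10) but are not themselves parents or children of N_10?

{N_4, N_6, N_7, N_8}

Children of N_10: N_0, N_3, N_5, N_9.
  parents(N_3) \ {N_10} = {N_1, N_7}.
  parents(N_5) \ {N_10} = {N_1, N_3, N_4, N_6, N_8}.
  N_0: no additional parents.
  N_9 also has parents N_4, N_8.
Excluding nodes already adjacent to N_10 (N_0, N_1, N_3, N_5, N_9), the co-parent-only contribution is {N_4, N_6, N_7, N_8}.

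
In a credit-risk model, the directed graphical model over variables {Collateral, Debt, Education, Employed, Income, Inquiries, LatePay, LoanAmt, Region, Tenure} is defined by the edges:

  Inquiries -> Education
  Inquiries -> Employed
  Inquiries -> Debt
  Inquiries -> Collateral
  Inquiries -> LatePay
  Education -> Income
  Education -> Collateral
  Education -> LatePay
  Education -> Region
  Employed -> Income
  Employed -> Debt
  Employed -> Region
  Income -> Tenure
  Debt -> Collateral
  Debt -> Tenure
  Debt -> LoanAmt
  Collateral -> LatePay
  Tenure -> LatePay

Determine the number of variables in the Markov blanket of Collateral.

Collateral's parents: Debt, Education, Inquiries.
Ch(Collateral) = {LatePay}.
Co-parents of Collateral (other parents of its children):
  LatePay's other parents are Education, Inquiries, Tenure.
MB(Collateral) = {Debt, Education, Inquiries, LatePay, Tenure}, which has 5 nodes.

5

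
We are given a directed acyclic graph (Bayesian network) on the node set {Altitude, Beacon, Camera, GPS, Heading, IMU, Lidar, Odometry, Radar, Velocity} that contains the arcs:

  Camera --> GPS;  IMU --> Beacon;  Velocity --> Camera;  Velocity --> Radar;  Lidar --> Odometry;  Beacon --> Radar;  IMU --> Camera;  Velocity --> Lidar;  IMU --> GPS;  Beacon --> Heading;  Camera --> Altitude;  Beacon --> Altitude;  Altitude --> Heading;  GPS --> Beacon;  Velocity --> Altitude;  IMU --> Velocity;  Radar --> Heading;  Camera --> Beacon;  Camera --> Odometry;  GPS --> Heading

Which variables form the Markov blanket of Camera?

Camera's parents: IMU, Velocity.
Ch(Camera) = {Altitude, Beacon, GPS, Odometry}.
Parents of each child, excluding Camera:
  GPS: IMU
  Beacon: GPS, IMU
  Odometry: Lidar
  Altitude: Beacon, Velocity
So the Markov blanket of Camera is {Altitude, Beacon, GPS, IMU, Lidar, Odometry, Velocity}.

{Altitude, Beacon, GPS, IMU, Lidar, Odometry, Velocity}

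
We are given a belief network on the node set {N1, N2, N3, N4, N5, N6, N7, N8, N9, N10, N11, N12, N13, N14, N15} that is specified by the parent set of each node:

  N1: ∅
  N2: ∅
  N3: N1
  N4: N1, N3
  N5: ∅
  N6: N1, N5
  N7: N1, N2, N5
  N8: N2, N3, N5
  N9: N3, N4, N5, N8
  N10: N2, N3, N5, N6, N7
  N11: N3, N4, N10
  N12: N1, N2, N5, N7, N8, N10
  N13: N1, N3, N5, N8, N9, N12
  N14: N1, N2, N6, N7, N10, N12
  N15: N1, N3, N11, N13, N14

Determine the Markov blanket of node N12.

A node's Markov blanket = Pa ∪ Ch ∪ (parents of Ch other than the node itself).
N12 has parents N1, N2, N5, N7, N8, N10.
N12 has children N13, N14.
For each child, the remaining parents (spouses of N12):
  parents(N13) \ {N12} = {N1, N3, N5, N8, N9}.
  parents(N14) \ {N12} = {N1, N2, N6, N7, N10}.
Taking the union gives {N1, N2, N3, N5, N6, N7, N8, N9, N10, N13, N14}.

{N1, N2, N3, N5, N6, N7, N8, N9, N10, N13, N14}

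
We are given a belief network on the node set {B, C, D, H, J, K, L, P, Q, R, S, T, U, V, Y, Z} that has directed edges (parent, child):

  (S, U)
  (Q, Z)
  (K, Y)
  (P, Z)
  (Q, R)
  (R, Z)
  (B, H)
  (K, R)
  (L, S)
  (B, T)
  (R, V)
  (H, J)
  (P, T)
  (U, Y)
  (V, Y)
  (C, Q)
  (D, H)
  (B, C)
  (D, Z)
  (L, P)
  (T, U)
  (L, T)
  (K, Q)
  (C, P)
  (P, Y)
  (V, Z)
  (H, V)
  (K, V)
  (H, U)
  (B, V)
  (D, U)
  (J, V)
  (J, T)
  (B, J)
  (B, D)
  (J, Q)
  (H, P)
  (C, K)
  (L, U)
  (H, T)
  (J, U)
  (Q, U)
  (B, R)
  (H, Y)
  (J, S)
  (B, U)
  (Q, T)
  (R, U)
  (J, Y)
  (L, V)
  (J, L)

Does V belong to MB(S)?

No

Pa(S) = {J, L}.
Ch(S) = {U}.
For each child, the remaining parents (spouses of S):
  U: B, D, H, J, L, Q, R, T
MB(S) = {B, D, H, J, L, Q, R, T, U}; V is not in this set.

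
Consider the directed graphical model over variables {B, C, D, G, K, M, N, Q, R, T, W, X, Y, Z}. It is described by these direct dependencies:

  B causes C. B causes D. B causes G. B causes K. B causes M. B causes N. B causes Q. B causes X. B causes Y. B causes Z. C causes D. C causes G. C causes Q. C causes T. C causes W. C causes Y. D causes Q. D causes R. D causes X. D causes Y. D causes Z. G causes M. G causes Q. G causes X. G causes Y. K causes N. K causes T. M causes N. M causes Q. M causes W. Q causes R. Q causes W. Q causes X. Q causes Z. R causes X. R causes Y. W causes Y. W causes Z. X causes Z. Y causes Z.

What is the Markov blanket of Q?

Q's parents: B, C, D, G, M.
Q has children R, W, X, Z.
For each child, the remaining parents (spouses of Q):
  R's other parent is D.
  W's other parents are C, M.
  X also has parents B, D, G, R.
  Z also has parents B, D, W, X, Y.
Union: {B, C, D, G, M} ∪ {R, W, X, Z} ∪ {B, C, D, G, M, R, W, X, Y} = {B, C, D, G, M, R, W, X, Y, Z}.

{B, C, D, G, M, R, W, X, Y, Z}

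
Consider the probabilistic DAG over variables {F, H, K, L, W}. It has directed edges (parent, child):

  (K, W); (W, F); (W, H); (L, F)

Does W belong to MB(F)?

W is a parent of F.
So W ∈ MB(F).

Yes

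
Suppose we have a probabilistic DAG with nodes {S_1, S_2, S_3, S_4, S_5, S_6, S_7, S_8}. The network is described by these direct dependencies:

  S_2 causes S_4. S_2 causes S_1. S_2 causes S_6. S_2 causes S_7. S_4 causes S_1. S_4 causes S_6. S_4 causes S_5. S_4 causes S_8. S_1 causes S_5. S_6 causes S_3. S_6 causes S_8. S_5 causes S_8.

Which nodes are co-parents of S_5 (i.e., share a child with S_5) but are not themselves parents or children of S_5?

{S_6}

Children of S_5: S_8.
  S_8: S_4, S_6
Excluding nodes already adjacent to S_5 (S_1, S_4, S_8), the co-parent-only contribution is {S_6}.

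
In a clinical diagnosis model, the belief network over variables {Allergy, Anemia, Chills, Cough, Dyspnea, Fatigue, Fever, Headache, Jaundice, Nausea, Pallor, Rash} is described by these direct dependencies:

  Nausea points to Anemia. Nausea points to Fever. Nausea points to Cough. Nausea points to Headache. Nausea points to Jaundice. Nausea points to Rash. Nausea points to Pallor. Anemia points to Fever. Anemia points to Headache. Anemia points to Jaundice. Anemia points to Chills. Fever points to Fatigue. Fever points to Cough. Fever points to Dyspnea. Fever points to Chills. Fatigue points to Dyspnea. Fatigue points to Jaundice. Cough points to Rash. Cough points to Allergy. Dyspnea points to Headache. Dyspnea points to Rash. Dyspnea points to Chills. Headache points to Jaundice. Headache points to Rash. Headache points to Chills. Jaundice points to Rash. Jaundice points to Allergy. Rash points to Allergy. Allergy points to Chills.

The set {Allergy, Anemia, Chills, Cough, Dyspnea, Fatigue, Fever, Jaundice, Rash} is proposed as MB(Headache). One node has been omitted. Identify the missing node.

Nausea

The Markov blanket of a node is its parents, its children, and the other parents of its children.
Children of Headache: Chills, Jaundice, Rash.
Pa(Headache) = {Anemia, Dyspnea, Nausea}.
Co-parents of Headache (other parents of its children):
  Jaundice: Anemia, Fatigue, Nausea
  Rash: Cough, Dyspnea, Jaundice, Nausea
  Chills: Allergy, Anemia, Dyspnea, Fever
MB(Headache) = {Allergy, Anemia, Chills, Cough, Dyspnea, Fatigue, Fever, Jaundice, Nausea, Rash}.
Comparing with the claimed set, Nausea is missing.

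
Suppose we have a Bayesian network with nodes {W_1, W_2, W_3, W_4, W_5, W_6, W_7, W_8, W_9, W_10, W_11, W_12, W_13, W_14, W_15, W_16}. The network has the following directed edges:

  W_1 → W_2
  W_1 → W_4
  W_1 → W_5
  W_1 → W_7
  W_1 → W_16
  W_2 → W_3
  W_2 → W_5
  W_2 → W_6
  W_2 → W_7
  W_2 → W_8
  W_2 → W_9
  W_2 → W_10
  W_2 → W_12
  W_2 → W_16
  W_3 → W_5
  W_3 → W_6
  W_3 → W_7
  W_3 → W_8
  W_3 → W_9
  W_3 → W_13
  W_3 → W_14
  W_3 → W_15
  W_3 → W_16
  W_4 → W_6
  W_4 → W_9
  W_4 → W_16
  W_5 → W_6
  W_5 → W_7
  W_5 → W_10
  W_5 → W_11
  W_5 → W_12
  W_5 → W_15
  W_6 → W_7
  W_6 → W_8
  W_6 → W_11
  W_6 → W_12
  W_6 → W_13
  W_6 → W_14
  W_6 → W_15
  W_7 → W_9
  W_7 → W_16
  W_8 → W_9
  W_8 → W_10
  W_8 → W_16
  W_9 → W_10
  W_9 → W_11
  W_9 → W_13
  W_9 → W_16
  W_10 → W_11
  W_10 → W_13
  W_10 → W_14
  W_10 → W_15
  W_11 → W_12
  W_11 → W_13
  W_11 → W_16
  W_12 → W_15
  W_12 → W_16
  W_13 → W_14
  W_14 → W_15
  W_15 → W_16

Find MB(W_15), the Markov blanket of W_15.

{W_1, W_2, W_3, W_4, W_5, W_6, W_7, W_8, W_9, W_10, W_11, W_12, W_14, W_16}

Parents of W_15: W_3, W_5, W_6, W_10, W_12, W_14.
Ch(W_15) = {W_16}.
For each child, the remaining parents (spouses of W_15):
  W_16: W_1, W_2, W_3, W_4, W_7, W_8, W_9, W_11, W_12
MB(W_15) = {W_1, W_2, W_3, W_4, W_5, W_6, W_7, W_8, W_9, W_10, W_11, W_12, W_14, W_16}.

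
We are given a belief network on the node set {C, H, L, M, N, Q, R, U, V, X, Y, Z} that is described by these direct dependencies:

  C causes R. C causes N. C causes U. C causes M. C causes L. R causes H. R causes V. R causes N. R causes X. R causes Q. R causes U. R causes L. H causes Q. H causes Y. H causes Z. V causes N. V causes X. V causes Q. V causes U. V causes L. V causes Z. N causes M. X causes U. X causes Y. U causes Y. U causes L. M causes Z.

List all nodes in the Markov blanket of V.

{C, H, L, M, N, Q, R, U, X, Z}

V's parents: R.
V's children: L, N, Q, U, X, Z.
Other parents of V's children:
  N also has parents C, R.
  parents(X) \ {V} = {R}.
  Q also has parents H, R.
  parents(U) \ {V} = {C, R, X}.
  L also has parents C, R, U.
  parents(Z) \ {V} = {H, M}.
So the Markov blanket of V is {C, H, L, M, N, Q, R, U, X, Z}.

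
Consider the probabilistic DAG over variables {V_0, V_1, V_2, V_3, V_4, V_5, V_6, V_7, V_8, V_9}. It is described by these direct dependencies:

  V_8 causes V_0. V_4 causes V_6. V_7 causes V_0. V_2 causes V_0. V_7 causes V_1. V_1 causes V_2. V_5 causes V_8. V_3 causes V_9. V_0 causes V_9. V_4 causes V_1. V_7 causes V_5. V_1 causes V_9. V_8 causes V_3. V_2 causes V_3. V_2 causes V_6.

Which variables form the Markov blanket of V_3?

Parents of V_3: V_2, V_8.
Ch(V_3) = {V_9}.
Co-parents of V_3 (other parents of its children):
  V_9's other parents are V_0, V_1.
So the Markov blanket of V_3 is {V_0, V_1, V_2, V_8, V_9}.

{V_0, V_1, V_2, V_8, V_9}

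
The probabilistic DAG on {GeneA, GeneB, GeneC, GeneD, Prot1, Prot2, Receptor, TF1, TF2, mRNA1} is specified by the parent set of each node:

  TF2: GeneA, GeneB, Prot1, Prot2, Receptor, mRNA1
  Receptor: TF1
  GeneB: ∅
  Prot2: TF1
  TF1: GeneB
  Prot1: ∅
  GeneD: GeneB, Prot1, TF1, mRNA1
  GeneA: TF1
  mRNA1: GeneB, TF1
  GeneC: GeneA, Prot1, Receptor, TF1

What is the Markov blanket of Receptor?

A node's Markov blanket = Pa ∪ Ch ∪ (parents of Ch other than the node itself).
Pa(Receptor) = {TF1}.
Children of Receptor: GeneC, TF2.
Parents of each child, excluding Receptor:
  GeneC: GeneA, Prot1, TF1
  TF2: GeneA, GeneB, Prot1, Prot2, mRNA1
Taking the union gives {GeneA, GeneB, GeneC, Prot1, Prot2, TF1, TF2, mRNA1}.

{GeneA, GeneB, GeneC, Prot1, Prot2, TF1, TF2, mRNA1}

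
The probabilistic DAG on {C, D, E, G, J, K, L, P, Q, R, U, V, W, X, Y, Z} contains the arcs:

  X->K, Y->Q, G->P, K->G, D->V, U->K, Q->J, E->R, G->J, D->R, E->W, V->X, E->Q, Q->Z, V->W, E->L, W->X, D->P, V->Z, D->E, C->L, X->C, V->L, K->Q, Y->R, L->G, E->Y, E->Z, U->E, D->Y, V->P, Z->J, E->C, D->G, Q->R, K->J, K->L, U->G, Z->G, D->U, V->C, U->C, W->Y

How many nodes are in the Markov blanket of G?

Ch(G) = {J, P}.
Parents of G: D, K, L, U, Z.
For each child, the remaining parents (spouses of G):
  J also has parents K, Q, Z.
  P also has parents D, V.
MB(G) = {D, J, K, L, P, Q, U, V, Z}, which has 9 nodes.

9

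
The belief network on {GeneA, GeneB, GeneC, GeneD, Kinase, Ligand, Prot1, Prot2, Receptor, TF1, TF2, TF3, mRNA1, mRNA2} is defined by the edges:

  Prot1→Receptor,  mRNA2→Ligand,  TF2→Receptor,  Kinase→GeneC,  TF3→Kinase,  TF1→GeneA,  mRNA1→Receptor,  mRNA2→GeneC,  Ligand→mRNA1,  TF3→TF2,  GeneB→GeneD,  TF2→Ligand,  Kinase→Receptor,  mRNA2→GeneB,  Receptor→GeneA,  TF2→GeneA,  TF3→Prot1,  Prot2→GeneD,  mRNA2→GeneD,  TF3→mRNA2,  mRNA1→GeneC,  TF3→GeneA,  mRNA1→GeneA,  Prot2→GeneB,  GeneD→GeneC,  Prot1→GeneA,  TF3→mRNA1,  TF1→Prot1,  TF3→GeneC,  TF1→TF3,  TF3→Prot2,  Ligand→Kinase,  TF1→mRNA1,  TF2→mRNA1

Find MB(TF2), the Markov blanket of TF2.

{GeneA, Kinase, Ligand, Prot1, Receptor, TF1, TF3, mRNA1, mRNA2}

A node's Markov blanket = Pa ∪ Ch ∪ (parents of Ch other than the node itself).
Pa(TF2) = {TF3}.
TF2 has children GeneA, Ligand, Receptor, mRNA1.
Co-parents of TF2 (other parents of its children):
  Ligand: mRNA2
  mRNA1: Ligand, TF1, TF3
  Receptor: Kinase, Prot1, mRNA1
  GeneA: Prot1, Receptor, TF1, TF3, mRNA1
So the Markov blanket of TF2 is {GeneA, Kinase, Ligand, Prot1, Receptor, TF1, TF3, mRNA1, mRNA2}.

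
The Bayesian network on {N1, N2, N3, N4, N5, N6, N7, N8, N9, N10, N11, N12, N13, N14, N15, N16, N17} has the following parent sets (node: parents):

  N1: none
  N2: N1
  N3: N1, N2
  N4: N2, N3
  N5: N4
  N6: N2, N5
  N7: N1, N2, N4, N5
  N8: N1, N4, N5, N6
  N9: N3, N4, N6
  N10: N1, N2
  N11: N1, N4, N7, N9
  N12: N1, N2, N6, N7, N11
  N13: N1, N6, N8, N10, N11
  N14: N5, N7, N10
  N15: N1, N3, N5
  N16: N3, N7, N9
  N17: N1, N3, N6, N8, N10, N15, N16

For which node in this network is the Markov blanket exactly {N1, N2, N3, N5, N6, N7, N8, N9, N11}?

The target node must have every member of {N1, N2, N3, N5, N6, N7, N8, N9, N11} as a parent, child, or co-parent, and no others.
Parents of N4: N2, N3; children: N5, N7, N8, N9, N11; co-parents: N1, N2, N3, N5, N6, N7, N9.
These exactly cover the given set, so the node is N4.

N4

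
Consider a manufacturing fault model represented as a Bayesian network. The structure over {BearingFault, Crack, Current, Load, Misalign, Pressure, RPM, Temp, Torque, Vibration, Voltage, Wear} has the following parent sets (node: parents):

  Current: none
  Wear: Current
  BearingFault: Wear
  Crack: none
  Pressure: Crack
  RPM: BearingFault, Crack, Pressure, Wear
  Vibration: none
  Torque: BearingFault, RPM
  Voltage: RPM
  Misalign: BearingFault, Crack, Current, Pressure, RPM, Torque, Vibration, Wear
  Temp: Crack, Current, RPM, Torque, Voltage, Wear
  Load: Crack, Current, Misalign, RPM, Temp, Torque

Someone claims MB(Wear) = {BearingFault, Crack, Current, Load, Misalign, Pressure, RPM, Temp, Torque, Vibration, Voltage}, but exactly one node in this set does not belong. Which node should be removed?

Load

Recall MB(v) = parents ∪ children ∪ spouses, where spouses are the other parents of v's children.
Children of Wear: BearingFault, Misalign, RPM, Temp.
Parents of Wear: Current.
For each child, the remaining parents (spouses of Wear):
  BearingFault: —
  RPM: BearingFault, Crack, Pressure
  Misalign: BearingFault, Crack, Current, Pressure, RPM, Torque, Vibration
  Temp: Crack, Current, RPM, Torque, Voltage
MB(Wear) = {BearingFault, Crack, Current, Misalign, Pressure, RPM, Temp, Torque, Vibration, Voltage}.
Load is neither a parent, child, nor co-parent of Wear, so it does not belong.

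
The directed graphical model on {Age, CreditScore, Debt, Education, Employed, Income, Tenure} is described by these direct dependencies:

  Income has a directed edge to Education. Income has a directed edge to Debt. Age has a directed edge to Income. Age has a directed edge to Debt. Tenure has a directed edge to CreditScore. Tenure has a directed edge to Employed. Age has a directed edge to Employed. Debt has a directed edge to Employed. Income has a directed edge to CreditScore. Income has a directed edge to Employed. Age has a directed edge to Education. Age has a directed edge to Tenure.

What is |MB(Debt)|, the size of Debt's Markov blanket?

4

The Markov blanket of a node is its parents, its children, and the other parents of its children.
Debt's parents: Age, Income.
Children of Debt: Employed.
Co-parents of Debt (other parents of its children):
  parents(Employed) \ {Debt} = {Age, Income, Tenure}.
MB(Debt) = {Age, Employed, Income, Tenure}, which has 4 nodes.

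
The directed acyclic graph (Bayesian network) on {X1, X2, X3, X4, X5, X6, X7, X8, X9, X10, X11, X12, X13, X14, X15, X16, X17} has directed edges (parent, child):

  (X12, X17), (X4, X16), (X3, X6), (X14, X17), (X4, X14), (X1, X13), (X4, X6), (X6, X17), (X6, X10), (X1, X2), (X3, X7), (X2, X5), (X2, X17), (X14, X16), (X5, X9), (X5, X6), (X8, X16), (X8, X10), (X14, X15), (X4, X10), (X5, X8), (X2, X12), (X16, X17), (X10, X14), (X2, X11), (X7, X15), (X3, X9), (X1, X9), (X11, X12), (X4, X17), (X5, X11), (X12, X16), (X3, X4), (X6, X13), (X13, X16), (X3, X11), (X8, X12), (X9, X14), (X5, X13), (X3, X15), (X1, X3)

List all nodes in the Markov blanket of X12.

{X2, X4, X6, X8, X11, X13, X14, X16, X17}

X12's parents: X2, X8, X11.
Children of X12: X16, X17.
For each child, the remaining parents (spouses of X12):
  X16 also has parents X4, X8, X13, X14.
  X17's other parents are X2, X4, X6, X14, X16.
So the Markov blanket of X12 is {X2, X4, X6, X8, X11, X13, X14, X16, X17}.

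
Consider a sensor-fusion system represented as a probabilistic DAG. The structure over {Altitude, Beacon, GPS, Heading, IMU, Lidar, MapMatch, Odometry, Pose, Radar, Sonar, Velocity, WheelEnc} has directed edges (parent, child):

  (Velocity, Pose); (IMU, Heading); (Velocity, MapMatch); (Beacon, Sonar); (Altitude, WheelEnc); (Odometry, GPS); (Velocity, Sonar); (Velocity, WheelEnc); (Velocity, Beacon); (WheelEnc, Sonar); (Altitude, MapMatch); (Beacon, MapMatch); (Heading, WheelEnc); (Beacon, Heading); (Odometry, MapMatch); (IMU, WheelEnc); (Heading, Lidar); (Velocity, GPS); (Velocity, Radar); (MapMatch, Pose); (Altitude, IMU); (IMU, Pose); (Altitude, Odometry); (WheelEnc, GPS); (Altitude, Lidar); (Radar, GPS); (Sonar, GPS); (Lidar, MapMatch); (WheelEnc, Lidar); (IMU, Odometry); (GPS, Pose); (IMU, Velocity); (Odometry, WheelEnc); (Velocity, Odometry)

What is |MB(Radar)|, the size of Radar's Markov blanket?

5

Recall MB(v) = parents ∪ children ∪ spouses, where spouses are the other parents of v's children.
Radar's parents: Velocity.
Radar's children: GPS.
Co-parents of Radar (other parents of its children):
  parents(GPS) \ {Radar} = {Odometry, Sonar, Velocity, WheelEnc}.
MB(Radar) = {GPS, Odometry, Sonar, Velocity, WheelEnc}, which has 5 nodes.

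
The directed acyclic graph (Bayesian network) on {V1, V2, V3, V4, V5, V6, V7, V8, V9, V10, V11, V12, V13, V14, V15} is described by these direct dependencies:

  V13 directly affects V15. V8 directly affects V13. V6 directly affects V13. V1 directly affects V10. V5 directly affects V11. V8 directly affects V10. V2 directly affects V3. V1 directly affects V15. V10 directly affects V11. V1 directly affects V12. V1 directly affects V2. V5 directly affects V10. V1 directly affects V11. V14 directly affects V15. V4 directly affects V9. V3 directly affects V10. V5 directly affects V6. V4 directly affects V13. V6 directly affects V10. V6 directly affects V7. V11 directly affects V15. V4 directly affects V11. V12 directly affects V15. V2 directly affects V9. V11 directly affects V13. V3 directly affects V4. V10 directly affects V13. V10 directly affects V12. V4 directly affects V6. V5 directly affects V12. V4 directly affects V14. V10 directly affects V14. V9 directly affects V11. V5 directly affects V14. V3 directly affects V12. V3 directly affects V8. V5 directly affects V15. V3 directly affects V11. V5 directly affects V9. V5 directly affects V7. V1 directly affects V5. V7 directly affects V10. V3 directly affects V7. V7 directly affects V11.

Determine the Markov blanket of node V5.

{V1, V2, V3, V4, V6, V7, V8, V9, V10, V11, V12, V13, V14, V15}

V5 has parent V1.
V5's children: V6, V7, V9, V10, V11, V12, V14, V15.
Co-parents of V5 (other parents of its children):
  V6: V4
  V7: V3, V6
  V9: V2, V4
  V10: V1, V3, V6, V7, V8
  V11: V1, V3, V4, V7, V9, V10
  V12: V1, V3, V10
  V14: V4, V10
  V15: V1, V11, V12, V13, V14
MB(V5) = {V1, V2, V3, V4, V6, V7, V8, V9, V10, V11, V12, V13, V14, V15}.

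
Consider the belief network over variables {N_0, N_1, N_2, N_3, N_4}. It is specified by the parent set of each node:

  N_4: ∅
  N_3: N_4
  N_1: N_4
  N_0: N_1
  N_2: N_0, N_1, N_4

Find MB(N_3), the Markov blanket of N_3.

{N_4}

By definition, MB(N_3) is built from N_3's parents, N_3's children, and the co-parents of N_3.
Parents of N_3: N_4.
N_3 has no children.
With no children, N_3 has no spouses; the co-parent set is empty.
Taking the union gives {N_4}.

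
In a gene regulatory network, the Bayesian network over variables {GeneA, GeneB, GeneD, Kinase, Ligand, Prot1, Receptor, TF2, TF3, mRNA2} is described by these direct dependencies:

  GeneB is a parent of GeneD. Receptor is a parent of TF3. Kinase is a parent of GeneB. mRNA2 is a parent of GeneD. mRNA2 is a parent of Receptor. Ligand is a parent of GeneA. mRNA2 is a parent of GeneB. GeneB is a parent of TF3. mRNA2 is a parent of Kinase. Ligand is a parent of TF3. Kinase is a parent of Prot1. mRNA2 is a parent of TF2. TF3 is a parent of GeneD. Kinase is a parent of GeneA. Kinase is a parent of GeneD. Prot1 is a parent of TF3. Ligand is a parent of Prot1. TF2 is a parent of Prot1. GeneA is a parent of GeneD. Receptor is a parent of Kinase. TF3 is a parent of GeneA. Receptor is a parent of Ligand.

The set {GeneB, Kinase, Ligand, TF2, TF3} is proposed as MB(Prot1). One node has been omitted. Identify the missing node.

By definition, MB(Prot1) is built from Prot1's parents, Prot1's children, and the co-parents of Prot1.
Children of Prot1: TF3.
Pa(Prot1) = {Kinase, Ligand, TF2}.
Co-parents of Prot1 (other parents of its children):
  TF3: GeneB, Ligand, Receptor
MB(Prot1) = {GeneB, Kinase, Ligand, Receptor, TF2, TF3}.
Comparing with the claimed set, Receptor is missing.

Receptor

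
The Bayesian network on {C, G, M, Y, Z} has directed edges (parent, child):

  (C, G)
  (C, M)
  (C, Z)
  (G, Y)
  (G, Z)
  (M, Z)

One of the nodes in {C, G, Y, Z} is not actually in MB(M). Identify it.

Y

Recall MB(v) = parents ∪ children ∪ spouses, where spouses are the other parents of v's children.
Children of M: Z.
Parents of M: C.
For each child, the remaining parents (spouses of M):
  parents(Z) \ {M} = {C, G}.
MB(M) = {C, G, Z}.
Y is neither a parent, child, nor co-parent of M, so it does not belong.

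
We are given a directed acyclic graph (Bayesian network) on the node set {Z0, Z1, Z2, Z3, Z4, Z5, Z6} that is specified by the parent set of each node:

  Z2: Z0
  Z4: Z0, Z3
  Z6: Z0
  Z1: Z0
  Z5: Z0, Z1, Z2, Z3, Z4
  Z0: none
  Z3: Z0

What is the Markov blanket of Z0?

Children of Z0: Z1, Z2, Z3, Z4, Z5, Z6.
Parents of Z0: none.
Co-parents of Z0 (other parents of its children):
  Z1: —
  Z2: —
  Z3: —
  Z4: Z3
  Z5: Z1, Z2, Z3, Z4
  Z6: —
Union: {} ∪ {Z1, Z2, Z3, Z4, Z5, Z6} ∪ {Z1, Z2, Z3, Z4} = {Z1, Z2, Z3, Z4, Z5, Z6}.

{Z1, Z2, Z3, Z4, Z5, Z6}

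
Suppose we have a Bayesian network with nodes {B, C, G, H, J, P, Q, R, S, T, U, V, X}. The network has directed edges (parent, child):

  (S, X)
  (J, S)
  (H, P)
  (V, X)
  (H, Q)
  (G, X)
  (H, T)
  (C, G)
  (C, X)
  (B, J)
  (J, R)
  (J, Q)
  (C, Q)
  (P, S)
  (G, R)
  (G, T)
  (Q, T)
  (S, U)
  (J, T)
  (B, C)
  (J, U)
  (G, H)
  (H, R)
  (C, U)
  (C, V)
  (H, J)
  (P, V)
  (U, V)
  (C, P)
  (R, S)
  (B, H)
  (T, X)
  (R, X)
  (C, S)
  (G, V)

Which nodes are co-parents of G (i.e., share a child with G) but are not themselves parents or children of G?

{B, J, P, Q, S, U}

Children of G: H, R, T, V, X.
  H's other parent is B.
  R also has parents H, J.
  parents(T) \ {G} = {H, J, Q}.
  V also has parents C, P, U.
  X's other parents are C, R, S, T, V.
Excluding nodes already adjacent to G (C, H, R, T, V, X), the co-parent-only contribution is {B, J, P, Q, S, U}.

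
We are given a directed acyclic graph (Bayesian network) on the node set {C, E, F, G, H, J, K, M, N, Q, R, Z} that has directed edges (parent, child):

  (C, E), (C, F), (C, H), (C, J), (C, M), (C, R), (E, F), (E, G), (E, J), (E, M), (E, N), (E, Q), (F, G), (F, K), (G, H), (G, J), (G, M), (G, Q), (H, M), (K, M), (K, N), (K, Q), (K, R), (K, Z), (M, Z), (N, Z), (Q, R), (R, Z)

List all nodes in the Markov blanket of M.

{C, E, G, H, K, N, R, Z}

A node's Markov blanket = Pa ∪ Ch ∪ (parents of Ch other than the node itself).
M has child Z.
Parents of M: C, E, G, H, K.
For each child, the remaining parents (spouses of M):
  parents(Z) \ {M} = {K, N, R}.
So the Markov blanket of M is {C, E, G, H, K, N, R, Z}.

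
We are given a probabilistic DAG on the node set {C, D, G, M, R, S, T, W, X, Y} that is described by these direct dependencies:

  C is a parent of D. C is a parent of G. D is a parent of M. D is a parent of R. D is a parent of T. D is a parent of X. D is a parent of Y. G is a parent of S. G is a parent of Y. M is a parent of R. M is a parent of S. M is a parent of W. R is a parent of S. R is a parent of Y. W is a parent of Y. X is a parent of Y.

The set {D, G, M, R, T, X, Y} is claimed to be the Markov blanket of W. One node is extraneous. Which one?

Recall MB(v) = parents ∪ children ∪ spouses, where spouses are the other parents of v's children.
W's parents: M.
Children of W: Y.
Co-parents of W (other parents of its children):
  Y also has parents D, G, R, X.
MB(W) = {D, G, M, R, X, Y}.
T is neither a parent, child, nor co-parent of W, so it does not belong.

T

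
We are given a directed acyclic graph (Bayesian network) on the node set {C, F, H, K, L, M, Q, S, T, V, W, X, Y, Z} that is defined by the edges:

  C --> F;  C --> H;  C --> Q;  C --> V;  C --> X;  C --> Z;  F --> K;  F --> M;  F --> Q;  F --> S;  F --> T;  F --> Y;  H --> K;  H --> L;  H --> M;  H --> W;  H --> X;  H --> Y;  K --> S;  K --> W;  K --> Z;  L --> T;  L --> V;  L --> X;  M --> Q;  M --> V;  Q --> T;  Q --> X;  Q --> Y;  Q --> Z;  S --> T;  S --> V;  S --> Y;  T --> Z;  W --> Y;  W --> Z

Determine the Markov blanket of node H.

Pa(H) = {C}.
H's children: K, L, M, W, X, Y.
Other parents of H's children:
  K: F
  L: —
  M: F
  W: K
  X: C, L, Q
  Y: F, Q, S, W
MB(H) = {C, F, K, L, M, Q, S, W, X, Y}.

{C, F, K, L, M, Q, S, W, X, Y}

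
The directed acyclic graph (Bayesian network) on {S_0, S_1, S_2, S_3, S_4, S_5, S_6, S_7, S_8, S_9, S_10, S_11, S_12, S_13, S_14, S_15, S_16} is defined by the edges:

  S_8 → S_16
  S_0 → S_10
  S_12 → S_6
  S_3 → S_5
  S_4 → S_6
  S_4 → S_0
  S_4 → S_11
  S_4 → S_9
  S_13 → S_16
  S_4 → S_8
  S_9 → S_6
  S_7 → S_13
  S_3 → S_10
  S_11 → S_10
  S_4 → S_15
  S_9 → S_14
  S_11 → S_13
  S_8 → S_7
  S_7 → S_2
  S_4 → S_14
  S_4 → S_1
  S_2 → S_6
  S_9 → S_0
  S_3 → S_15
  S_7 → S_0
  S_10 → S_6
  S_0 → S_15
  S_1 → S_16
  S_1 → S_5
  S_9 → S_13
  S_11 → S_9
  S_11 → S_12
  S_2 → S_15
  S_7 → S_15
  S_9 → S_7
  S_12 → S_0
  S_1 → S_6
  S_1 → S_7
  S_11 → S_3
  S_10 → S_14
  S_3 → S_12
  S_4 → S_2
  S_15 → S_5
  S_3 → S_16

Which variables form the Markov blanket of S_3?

{S_0, S_1, S_2, S_4, S_5, S_7, S_8, S_10, S_11, S_12, S_13, S_15, S_16}

S_3's parents: S_11.
Children of S_3: S_5, S_10, S_12, S_15, S_16.
Other parents of S_3's children:
  S_12 also has parent S_11.
  S_10's other parents are S_0, S_11.
  S_16's other parents are S_1, S_8, S_13.
  S_15 also has parents S_0, S_2, S_4, S_7.
  parents(S_5) \ {S_3} = {S_1, S_15}.
Union: {S_11} ∪ {S_5, S_10, S_12, S_15, S_16} ∪ {S_0, S_1, S_2, S_4, S_7, S_8, S_11, S_13, S_15} = {S_0, S_1, S_2, S_4, S_5, S_7, S_8, S_10, S_11, S_12, S_13, S_15, S_16}.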